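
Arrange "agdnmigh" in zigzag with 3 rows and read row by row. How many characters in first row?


Zigzag "agdnmigh" into 3 rows:
Placing characters:
  'a' => row 0
  'g' => row 1
  'd' => row 2
  'n' => row 1
  'm' => row 0
  'i' => row 1
  'g' => row 2
  'h' => row 1
Rows:
  Row 0: "am"
  Row 1: "gnih"
  Row 2: "dg"
First row length: 2

2


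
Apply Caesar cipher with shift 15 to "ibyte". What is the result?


Caesar cipher: shift "ibyte" by 15
  'i' (pos 8) + 15 = pos 23 = 'x'
  'b' (pos 1) + 15 = pos 16 = 'q'
  'y' (pos 24) + 15 = pos 13 = 'n'
  't' (pos 19) + 15 = pos 8 = 'i'
  'e' (pos 4) + 15 = pos 19 = 't'
Result: xqnit

xqnit


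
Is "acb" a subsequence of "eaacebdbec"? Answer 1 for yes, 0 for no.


Check if "acb" is a subsequence of "eaacebdbec"
Greedy scan:
  Position 0 ('e'): no match needed
  Position 1 ('a'): matches sub[0] = 'a'
  Position 2 ('a'): no match needed
  Position 3 ('c'): matches sub[1] = 'c'
  Position 4 ('e'): no match needed
  Position 5 ('b'): matches sub[2] = 'b'
  Position 6 ('d'): no match needed
  Position 7 ('b'): no match needed
  Position 8 ('e'): no match needed
  Position 9 ('c'): no match needed
All 3 characters matched => is a subsequence

1


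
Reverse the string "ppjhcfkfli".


Input: ppjhcfkfli
Reading characters right to left:
  Position 9: 'i'
  Position 8: 'l'
  Position 7: 'f'
  Position 6: 'k'
  Position 5: 'f'
  Position 4: 'c'
  Position 3: 'h'
  Position 2: 'j'
  Position 1: 'p'
  Position 0: 'p'
Reversed: ilfkfchjpp

ilfkfchjpp


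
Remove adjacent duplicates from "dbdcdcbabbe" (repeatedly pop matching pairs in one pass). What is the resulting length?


Input: dbdcdcbabbe
Stack-based adjacent duplicate removal:
  Read 'd': push. Stack: d
  Read 'b': push. Stack: db
  Read 'd': push. Stack: dbd
  Read 'c': push. Stack: dbdc
  Read 'd': push. Stack: dbdcd
  Read 'c': push. Stack: dbdcdc
  Read 'b': push. Stack: dbdcdcb
  Read 'a': push. Stack: dbdcdcba
  Read 'b': push. Stack: dbdcdcbab
  Read 'b': matches stack top 'b' => pop. Stack: dbdcdcba
  Read 'e': push. Stack: dbdcdcbae
Final stack: "dbdcdcbae" (length 9)

9


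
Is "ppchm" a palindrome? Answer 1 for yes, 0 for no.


Input: ppchm
Reversed: mhcpp
  Compare pos 0 ('p') with pos 4 ('m'): MISMATCH
  Compare pos 1 ('p') with pos 3 ('h'): MISMATCH
Result: not a palindrome

0


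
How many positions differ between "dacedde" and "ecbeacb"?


Comparing "dacedde" and "ecbeacb" position by position:
  Position 0: 'd' vs 'e' => DIFFER
  Position 1: 'a' vs 'c' => DIFFER
  Position 2: 'c' vs 'b' => DIFFER
  Position 3: 'e' vs 'e' => same
  Position 4: 'd' vs 'a' => DIFFER
  Position 5: 'd' vs 'c' => DIFFER
  Position 6: 'e' vs 'b' => DIFFER
Positions that differ: 6

6


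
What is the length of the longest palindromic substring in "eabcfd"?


Input: "eabcfd"
Checking substrings for palindromes:
  No multi-char palindromic substrings found
Longest palindromic substring: "e" with length 1

1


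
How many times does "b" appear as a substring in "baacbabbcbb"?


Searching for "b" in "baacbabbcbb"
Scanning each position:
  Position 0: "b" => MATCH
  Position 1: "a" => no
  Position 2: "a" => no
  Position 3: "c" => no
  Position 4: "b" => MATCH
  Position 5: "a" => no
  Position 6: "b" => MATCH
  Position 7: "b" => MATCH
  Position 8: "c" => no
  Position 9: "b" => MATCH
  Position 10: "b" => MATCH
Total occurrences: 6

6


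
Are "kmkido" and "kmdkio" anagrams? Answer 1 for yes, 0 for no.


Strings: "kmkido", "kmdkio"
Sorted first:  dikkmo
Sorted second: dikkmo
Sorted forms match => anagrams

1


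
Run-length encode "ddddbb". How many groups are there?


Input: ddddbb
Scanning for consecutive runs:
  Group 1: 'd' x 4 (positions 0-3)
  Group 2: 'b' x 2 (positions 4-5)
Total groups: 2

2


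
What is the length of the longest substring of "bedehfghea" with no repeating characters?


Input: "bedehfghea"
Sliding window (track last position of each char):
  Position 0 ('b'): window [0,0] length 1 -- new best
  Position 1 ('e'): window [0,1] length 2 -- new best
  Position 2 ('d'): window [0,2] length 3 -- new best
  Position 3 ('e'): repeat (last at 1), move window start to 2
  Position 3 ('e'): window [2,3] length 2
  Position 4 ('h'): window [2,4] length 3
  Position 5 ('f'): window [2,5] length 4 -- new best
  Position 6 ('g'): window [2,6] length 5 -- new best
  Position 7 ('h'): repeat (last at 4), move window start to 5
  Position 7 ('h'): window [5,7] length 3
  Position 8 ('e'): window [5,8] length 4
  Position 9 ('a'): window [5,9] length 5
Longest substring with no repeats: "dehfg" with length 5

5


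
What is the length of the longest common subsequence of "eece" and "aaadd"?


LCS of "eece" and "aaadd"
DP table:
           a    a    a    d    d
      0    0    0    0    0    0
  e   0    0    0    0    0    0
  e   0    0    0    0    0    0
  c   0    0    0    0    0    0
  e   0    0    0    0    0    0
LCS length = dp[4][5] = 0

0


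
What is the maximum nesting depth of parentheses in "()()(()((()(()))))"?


Input: "()()(()((()(()))))"
Tracking depth:
  Position 0 '(': depth becomes 1
  Position 1 ')': depth becomes 0
  Position 2 '(': depth becomes 1
  Position 3 ')': depth becomes 0
  Position 4 '(': depth becomes 1
  Position 5 '(': depth becomes 2
  Position 6 ')': depth becomes 1
  Position 7 '(': depth becomes 2
  Position 8 '(': depth becomes 3
  Position 9 '(': depth becomes 4
  Position 10 ')': depth becomes 3
  Position 11 '(': depth becomes 4
  Position 12 '(': depth becomes 5
  Position 13 ')': depth becomes 4
  Position 14 ')': depth becomes 3
  Position 15 ')': depth becomes 2
  Position 16 ')': depth becomes 1
  Position 17 ')': depth becomes 0
Maximum depth reached: 5

5


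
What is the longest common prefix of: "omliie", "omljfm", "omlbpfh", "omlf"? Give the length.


Words: omliie, omljfm, omlbpfh, omlf
  Position 0: all 'o' => match
  Position 1: all 'm' => match
  Position 2: all 'l' => match
  Position 3: ('i', 'j', 'b', 'f') => mismatch, stop
LCP = "oml" (length 3)

3


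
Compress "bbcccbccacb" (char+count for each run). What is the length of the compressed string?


Input: bbcccbccacb
Runs:
  'b' x 2 => "b2"
  'c' x 3 => "c3"
  'b' x 1 => "b1"
  'c' x 2 => "c2"
  'a' x 1 => "a1"
  'c' x 1 => "c1"
  'b' x 1 => "b1"
Compressed: "b2c3b1c2a1c1b1"
Compressed length: 14

14


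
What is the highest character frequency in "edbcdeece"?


Input: edbcdeece
Character counts:
  'b': 1
  'c': 2
  'd': 2
  'e': 4
Maximum frequency: 4

4


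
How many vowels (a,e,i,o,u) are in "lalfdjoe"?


Input: lalfdjoe
Checking each character:
  'l' at position 0: consonant
  'a' at position 1: vowel (running total: 1)
  'l' at position 2: consonant
  'f' at position 3: consonant
  'd' at position 4: consonant
  'j' at position 5: consonant
  'o' at position 6: vowel (running total: 2)
  'e' at position 7: vowel (running total: 3)
Total vowels: 3

3


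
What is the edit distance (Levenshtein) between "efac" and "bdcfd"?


Computing edit distance: "efac" -> "bdcfd"
DP table:
           b    d    c    f    d
      0    1    2    3    4    5
  e   1    1    2    3    4    5
  f   2    2    2    3    3    4
  a   3    3    3    3    4    4
  c   4    4    4    3    4    5
Edit distance = dp[4][5] = 5

5


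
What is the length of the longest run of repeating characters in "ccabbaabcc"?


Input: "ccabbaabcc"
Scanning for longest run:
  Position 1 ('c'): continues run of 'c', length=2
  Position 2 ('a'): new char, reset run to 1
  Position 3 ('b'): new char, reset run to 1
  Position 4 ('b'): continues run of 'b', length=2
  Position 5 ('a'): new char, reset run to 1
  Position 6 ('a'): continues run of 'a', length=2
  Position 7 ('b'): new char, reset run to 1
  Position 8 ('c'): new char, reset run to 1
  Position 9 ('c'): continues run of 'c', length=2
Longest run: 'c' with length 2

2


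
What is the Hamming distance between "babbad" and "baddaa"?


Comparing "babbad" and "baddaa" position by position:
  Position 0: 'b' vs 'b' => same
  Position 1: 'a' vs 'a' => same
  Position 2: 'b' vs 'd' => differ
  Position 3: 'b' vs 'd' => differ
  Position 4: 'a' vs 'a' => same
  Position 5: 'd' vs 'a' => differ
Total differences (Hamming distance): 3

3


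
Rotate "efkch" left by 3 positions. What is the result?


Input: "efkch", rotate left by 3
First 3 characters: "efk"
Remaining characters: "ch"
Concatenate remaining + first: "ch" + "efk" = "chefk"

chefk


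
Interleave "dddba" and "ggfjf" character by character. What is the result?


Interleaving "dddba" and "ggfjf":
  Position 0: 'd' from first, 'g' from second => "dg"
  Position 1: 'd' from first, 'g' from second => "dg"
  Position 2: 'd' from first, 'f' from second => "df"
  Position 3: 'b' from first, 'j' from second => "bj"
  Position 4: 'a' from first, 'f' from second => "af"
Result: dgdgdfbjaf

dgdgdfbjaf


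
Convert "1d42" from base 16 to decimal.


Input: "1d42" in base 16
Positional expansion:
  Digit '1' (value 1) x 16^3 = 4096
  Digit 'd' (value 13) x 16^2 = 3328
  Digit '4' (value 4) x 16^1 = 64
  Digit '2' (value 2) x 16^0 = 2
Sum = 7490

7490


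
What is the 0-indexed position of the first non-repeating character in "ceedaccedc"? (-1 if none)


Input: ceedaccedc
Character frequencies:
  'a': 1
  'c': 4
  'd': 2
  'e': 3
Scanning left to right for freq == 1:
  Position 0 ('c'): freq=4, skip
  Position 1 ('e'): freq=3, skip
  Position 2 ('e'): freq=3, skip
  Position 3 ('d'): freq=2, skip
  Position 4 ('a'): unique! => answer = 4

4


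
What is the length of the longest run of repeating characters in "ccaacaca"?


Input: "ccaacaca"
Scanning for longest run:
  Position 1 ('c'): continues run of 'c', length=2
  Position 2 ('a'): new char, reset run to 1
  Position 3 ('a'): continues run of 'a', length=2
  Position 4 ('c'): new char, reset run to 1
  Position 5 ('a'): new char, reset run to 1
  Position 6 ('c'): new char, reset run to 1
  Position 7 ('a'): new char, reset run to 1
Longest run: 'c' with length 2

2


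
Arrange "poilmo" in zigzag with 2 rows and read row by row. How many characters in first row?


Zigzag "poilmo" into 2 rows:
Placing characters:
  'p' => row 0
  'o' => row 1
  'i' => row 0
  'l' => row 1
  'm' => row 0
  'o' => row 1
Rows:
  Row 0: "pim"
  Row 1: "olo"
First row length: 3

3


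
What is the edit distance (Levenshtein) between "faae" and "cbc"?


Computing edit distance: "faae" -> "cbc"
DP table:
           c    b    c
      0    1    2    3
  f   1    1    2    3
  a   2    2    2    3
  a   3    3    3    3
  e   4    4    4    4
Edit distance = dp[4][3] = 4

4


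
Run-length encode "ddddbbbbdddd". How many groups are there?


Input: ddddbbbbdddd
Scanning for consecutive runs:
  Group 1: 'd' x 4 (positions 0-3)
  Group 2: 'b' x 4 (positions 4-7)
  Group 3: 'd' x 4 (positions 8-11)
Total groups: 3

3


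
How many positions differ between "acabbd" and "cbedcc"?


Comparing "acabbd" and "cbedcc" position by position:
  Position 0: 'a' vs 'c' => DIFFER
  Position 1: 'c' vs 'b' => DIFFER
  Position 2: 'a' vs 'e' => DIFFER
  Position 3: 'b' vs 'd' => DIFFER
  Position 4: 'b' vs 'c' => DIFFER
  Position 5: 'd' vs 'c' => DIFFER
Positions that differ: 6

6


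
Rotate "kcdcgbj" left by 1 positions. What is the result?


Input: "kcdcgbj", rotate left by 1
First 1 characters: "k"
Remaining characters: "cdcgbj"
Concatenate remaining + first: "cdcgbj" + "k" = "cdcgbjk"

cdcgbjk


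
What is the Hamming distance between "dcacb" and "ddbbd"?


Comparing "dcacb" and "ddbbd" position by position:
  Position 0: 'd' vs 'd' => same
  Position 1: 'c' vs 'd' => differ
  Position 2: 'a' vs 'b' => differ
  Position 3: 'c' vs 'b' => differ
  Position 4: 'b' vs 'd' => differ
Total differences (Hamming distance): 4

4


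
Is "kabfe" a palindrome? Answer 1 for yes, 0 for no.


Input: kabfe
Reversed: efbak
  Compare pos 0 ('k') with pos 4 ('e'): MISMATCH
  Compare pos 1 ('a') with pos 3 ('f'): MISMATCH
Result: not a palindrome

0


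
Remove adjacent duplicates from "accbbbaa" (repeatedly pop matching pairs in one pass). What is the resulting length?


Input: accbbbaa
Stack-based adjacent duplicate removal:
  Read 'a': push. Stack: a
  Read 'c': push. Stack: ac
  Read 'c': matches stack top 'c' => pop. Stack: a
  Read 'b': push. Stack: ab
  Read 'b': matches stack top 'b' => pop. Stack: a
  Read 'b': push. Stack: ab
  Read 'a': push. Stack: aba
  Read 'a': matches stack top 'a' => pop. Stack: ab
Final stack: "ab" (length 2)

2


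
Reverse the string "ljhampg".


Input: ljhampg
Reading characters right to left:
  Position 6: 'g'
  Position 5: 'p'
  Position 4: 'm'
  Position 3: 'a'
  Position 2: 'h'
  Position 1: 'j'
  Position 0: 'l'
Reversed: gpmahjl

gpmahjl


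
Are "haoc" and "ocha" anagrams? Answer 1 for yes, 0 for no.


Strings: "haoc", "ocha"
Sorted first:  acho
Sorted second: acho
Sorted forms match => anagrams

1


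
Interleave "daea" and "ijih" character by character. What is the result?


Interleaving "daea" and "ijih":
  Position 0: 'd' from first, 'i' from second => "di"
  Position 1: 'a' from first, 'j' from second => "aj"
  Position 2: 'e' from first, 'i' from second => "ei"
  Position 3: 'a' from first, 'h' from second => "ah"
Result: diajeiah

diajeiah


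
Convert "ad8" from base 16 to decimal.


Input: "ad8" in base 16
Positional expansion:
  Digit 'a' (value 10) x 16^2 = 2560
  Digit 'd' (value 13) x 16^1 = 208
  Digit '8' (value 8) x 16^0 = 8
Sum = 2776

2776


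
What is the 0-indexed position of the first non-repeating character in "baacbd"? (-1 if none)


Input: baacbd
Character frequencies:
  'a': 2
  'b': 2
  'c': 1
  'd': 1
Scanning left to right for freq == 1:
  Position 0 ('b'): freq=2, skip
  Position 1 ('a'): freq=2, skip
  Position 2 ('a'): freq=2, skip
  Position 3 ('c'): unique! => answer = 3

3


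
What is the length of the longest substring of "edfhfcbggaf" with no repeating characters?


Input: "edfhfcbggaf"
Sliding window (track last position of each char):
  Position 0 ('e'): window [0,0] length 1 -- new best
  Position 1 ('d'): window [0,1] length 2 -- new best
  Position 2 ('f'): window [0,2] length 3 -- new best
  Position 3 ('h'): window [0,3] length 4 -- new best
  Position 4 ('f'): repeat (last at 2), move window start to 3
  Position 4 ('f'): window [3,4] length 2
  Position 5 ('c'): window [3,5] length 3
  Position 6 ('b'): window [3,6] length 4
  Position 7 ('g'): window [3,7] length 5 -- new best
  Position 8 ('g'): repeat (last at 7), move window start to 8
  Position 8 ('g'): window [8,8] length 1
  Position 9 ('a'): window [8,9] length 2
  Position 10 ('f'): window [8,10] length 3
Longest substring with no repeats: "hfcbg" with length 5

5


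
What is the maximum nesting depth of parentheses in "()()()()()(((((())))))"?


Input: "()()()()()(((((())))))"
Tracking depth:
  Position 0 '(': depth becomes 1
  Position 1 ')': depth becomes 0
  Position 2 '(': depth becomes 1
  Position 3 ')': depth becomes 0
  Position 4 '(': depth becomes 1
  Position 5 ')': depth becomes 0
  Position 6 '(': depth becomes 1
  Position 7 ')': depth becomes 0
  Position 8 '(': depth becomes 1
  Position 9 ')': depth becomes 0
  Position 10 '(': depth becomes 1
  Position 11 '(': depth becomes 2
  Position 12 '(': depth becomes 3
  Position 13 '(': depth becomes 4
  Position 14 '(': depth becomes 5
  Position 15 '(': depth becomes 6
  Position 16 ')': depth becomes 5
  Position 17 ')': depth becomes 4
  Position 18 ')': depth becomes 3
  Position 19 ')': depth becomes 2
  Position 20 ')': depth becomes 1
  Position 21 ')': depth becomes 0
Maximum depth reached: 6

6


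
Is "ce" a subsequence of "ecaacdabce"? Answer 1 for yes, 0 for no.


Check if "ce" is a subsequence of "ecaacdabce"
Greedy scan:
  Position 0 ('e'): no match needed
  Position 1 ('c'): matches sub[0] = 'c'
  Position 2 ('a'): no match needed
  Position 3 ('a'): no match needed
  Position 4 ('c'): no match needed
  Position 5 ('d'): no match needed
  Position 6 ('a'): no match needed
  Position 7 ('b'): no match needed
  Position 8 ('c'): no match needed
  Position 9 ('e'): matches sub[1] = 'e'
All 2 characters matched => is a subsequence

1


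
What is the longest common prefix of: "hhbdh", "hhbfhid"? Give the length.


Words: hhbdh, hhbfhid
  Position 0: all 'h' => match
  Position 1: all 'h' => match
  Position 2: all 'b' => match
  Position 3: ('d', 'f') => mismatch, stop
LCP = "hhb" (length 3)

3


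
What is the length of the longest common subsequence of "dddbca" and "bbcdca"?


LCS of "dddbca" and "bbcdca"
DP table:
           b    b    c    d    c    a
      0    0    0    0    0    0    0
  d   0    0    0    0    1    1    1
  d   0    0    0    0    1    1    1
  d   0    0    0    0    1    1    1
  b   0    1    1    1    1    1    1
  c   0    1    1    2    2    2    2
  a   0    1    1    2    2    2    3
LCS length = dp[6][6] = 3

3


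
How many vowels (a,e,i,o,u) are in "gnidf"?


Input: gnidf
Checking each character:
  'g' at position 0: consonant
  'n' at position 1: consonant
  'i' at position 2: vowel (running total: 1)
  'd' at position 3: consonant
  'f' at position 4: consonant
Total vowels: 1

1


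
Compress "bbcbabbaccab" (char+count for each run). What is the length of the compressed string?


Input: bbcbabbaccab
Runs:
  'b' x 2 => "b2"
  'c' x 1 => "c1"
  'b' x 1 => "b1"
  'a' x 1 => "a1"
  'b' x 2 => "b2"
  'a' x 1 => "a1"
  'c' x 2 => "c2"
  'a' x 1 => "a1"
  'b' x 1 => "b1"
Compressed: "b2c1b1a1b2a1c2a1b1"
Compressed length: 18

18


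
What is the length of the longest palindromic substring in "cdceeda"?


Input: "cdceeda"
Checking substrings for palindromes:
  [0:3] "cdc" (len 3) => palindrome
  [3:5] "ee" (len 2) => palindrome
Longest palindromic substring: "cdc" with length 3

3


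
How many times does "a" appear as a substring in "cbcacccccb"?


Searching for "a" in "cbcacccccb"
Scanning each position:
  Position 0: "c" => no
  Position 1: "b" => no
  Position 2: "c" => no
  Position 3: "a" => MATCH
  Position 4: "c" => no
  Position 5: "c" => no
  Position 6: "c" => no
  Position 7: "c" => no
  Position 8: "c" => no
  Position 9: "b" => no
Total occurrences: 1

1


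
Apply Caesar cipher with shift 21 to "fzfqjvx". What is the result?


Caesar cipher: shift "fzfqjvx" by 21
  'f' (pos 5) + 21 = pos 0 = 'a'
  'z' (pos 25) + 21 = pos 20 = 'u'
  'f' (pos 5) + 21 = pos 0 = 'a'
  'q' (pos 16) + 21 = pos 11 = 'l'
  'j' (pos 9) + 21 = pos 4 = 'e'
  'v' (pos 21) + 21 = pos 16 = 'q'
  'x' (pos 23) + 21 = pos 18 = 's'
Result: aualeqs

aualeqs


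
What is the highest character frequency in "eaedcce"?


Input: eaedcce
Character counts:
  'a': 1
  'c': 2
  'd': 1
  'e': 3
Maximum frequency: 3

3


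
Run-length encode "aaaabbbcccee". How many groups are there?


Input: aaaabbbcccee
Scanning for consecutive runs:
  Group 1: 'a' x 4 (positions 0-3)
  Group 2: 'b' x 3 (positions 4-6)
  Group 3: 'c' x 3 (positions 7-9)
  Group 4: 'e' x 2 (positions 10-11)
Total groups: 4

4


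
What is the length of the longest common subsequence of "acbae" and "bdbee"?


LCS of "acbae" and "bdbee"
DP table:
           b    d    b    e    e
      0    0    0    0    0    0
  a   0    0    0    0    0    0
  c   0    0    0    0    0    0
  b   0    1    1    1    1    1
  a   0    1    1    1    1    1
  e   0    1    1    1    2    2
LCS length = dp[5][5] = 2

2


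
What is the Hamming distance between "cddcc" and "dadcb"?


Comparing "cddcc" and "dadcb" position by position:
  Position 0: 'c' vs 'd' => differ
  Position 1: 'd' vs 'a' => differ
  Position 2: 'd' vs 'd' => same
  Position 3: 'c' vs 'c' => same
  Position 4: 'c' vs 'b' => differ
Total differences (Hamming distance): 3

3


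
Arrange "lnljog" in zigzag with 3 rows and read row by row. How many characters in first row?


Zigzag "lnljog" into 3 rows:
Placing characters:
  'l' => row 0
  'n' => row 1
  'l' => row 2
  'j' => row 1
  'o' => row 0
  'g' => row 1
Rows:
  Row 0: "lo"
  Row 1: "njg"
  Row 2: "l"
First row length: 2

2


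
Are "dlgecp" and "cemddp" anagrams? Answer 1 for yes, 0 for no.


Strings: "dlgecp", "cemddp"
Sorted first:  cdeglp
Sorted second: cddemp
Differ at position 2: 'e' vs 'd' => not anagrams

0


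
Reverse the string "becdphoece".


Input: becdphoece
Reading characters right to left:
  Position 9: 'e'
  Position 8: 'c'
  Position 7: 'e'
  Position 6: 'o'
  Position 5: 'h'
  Position 4: 'p'
  Position 3: 'd'
  Position 2: 'c'
  Position 1: 'e'
  Position 0: 'b'
Reversed: eceohpdceb

eceohpdceb


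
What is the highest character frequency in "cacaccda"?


Input: cacaccda
Character counts:
  'a': 3
  'c': 4
  'd': 1
Maximum frequency: 4

4


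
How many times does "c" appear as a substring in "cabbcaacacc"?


Searching for "c" in "cabbcaacacc"
Scanning each position:
  Position 0: "c" => MATCH
  Position 1: "a" => no
  Position 2: "b" => no
  Position 3: "b" => no
  Position 4: "c" => MATCH
  Position 5: "a" => no
  Position 6: "a" => no
  Position 7: "c" => MATCH
  Position 8: "a" => no
  Position 9: "c" => MATCH
  Position 10: "c" => MATCH
Total occurrences: 5

5


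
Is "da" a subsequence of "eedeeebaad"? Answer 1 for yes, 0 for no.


Check if "da" is a subsequence of "eedeeebaad"
Greedy scan:
  Position 0 ('e'): no match needed
  Position 1 ('e'): no match needed
  Position 2 ('d'): matches sub[0] = 'd'
  Position 3 ('e'): no match needed
  Position 4 ('e'): no match needed
  Position 5 ('e'): no match needed
  Position 6 ('b'): no match needed
  Position 7 ('a'): matches sub[1] = 'a'
  Position 8 ('a'): no match needed
  Position 9 ('d'): no match needed
All 2 characters matched => is a subsequence

1


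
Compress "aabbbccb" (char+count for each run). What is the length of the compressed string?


Input: aabbbccb
Runs:
  'a' x 2 => "a2"
  'b' x 3 => "b3"
  'c' x 2 => "c2"
  'b' x 1 => "b1"
Compressed: "a2b3c2b1"
Compressed length: 8

8


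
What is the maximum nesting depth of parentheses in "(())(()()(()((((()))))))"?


Input: "(())(()()(()((((()))))))"
Tracking depth:
  Position 0 '(': depth becomes 1
  Position 1 '(': depth becomes 2
  Position 2 ')': depth becomes 1
  Position 3 ')': depth becomes 0
  Position 4 '(': depth becomes 1
  Position 5 '(': depth becomes 2
  Position 6 ')': depth becomes 1
  Position 7 '(': depth becomes 2
  Position 8 ')': depth becomes 1
  Position 9 '(': depth becomes 2
  Position 10 '(': depth becomes 3
  Position 11 ')': depth becomes 2
  Position 12 '(': depth becomes 3
  Position 13 '(': depth becomes 4
  Position 14 '(': depth becomes 5
  Position 15 '(': depth becomes 6
  Position 16 '(': depth becomes 7
  Position 17 ')': depth becomes 6
  Position 18 ')': depth becomes 5
  Position 19 ')': depth becomes 4
  Position 20 ')': depth becomes 3
  Position 21 ')': depth becomes 2
  Position 22 ')': depth becomes 1
  Position 23 ')': depth becomes 0
Maximum depth reached: 7

7


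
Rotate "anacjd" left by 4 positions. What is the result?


Input: "anacjd", rotate left by 4
First 4 characters: "anac"
Remaining characters: "jd"
Concatenate remaining + first: "jd" + "anac" = "jdanac"

jdanac


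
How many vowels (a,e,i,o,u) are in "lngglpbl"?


Input: lngglpbl
Checking each character:
  'l' at position 0: consonant
  'n' at position 1: consonant
  'g' at position 2: consonant
  'g' at position 3: consonant
  'l' at position 4: consonant
  'p' at position 5: consonant
  'b' at position 6: consonant
  'l' at position 7: consonant
Total vowels: 0

0


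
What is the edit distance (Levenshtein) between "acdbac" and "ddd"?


Computing edit distance: "acdbac" -> "ddd"
DP table:
           d    d    d
      0    1    2    3
  a   1    1    2    3
  c   2    2    2    3
  d   3    2    2    2
  b   4    3    3    3
  a   5    4    4    4
  c   6    5    5    5
Edit distance = dp[6][3] = 5

5


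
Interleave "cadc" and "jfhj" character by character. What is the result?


Interleaving "cadc" and "jfhj":
  Position 0: 'c' from first, 'j' from second => "cj"
  Position 1: 'a' from first, 'f' from second => "af"
  Position 2: 'd' from first, 'h' from second => "dh"
  Position 3: 'c' from first, 'j' from second => "cj"
Result: cjafdhcj

cjafdhcj


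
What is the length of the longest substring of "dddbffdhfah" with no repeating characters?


Input: "dddbffdhfah"
Sliding window (track last position of each char):
  Position 0 ('d'): window [0,0] length 1 -- new best
  Position 1 ('d'): repeat (last at 0), move window start to 1
  Position 1 ('d'): window [1,1] length 1
  Position 2 ('d'): repeat (last at 1), move window start to 2
  Position 2 ('d'): window [2,2] length 1
  Position 3 ('b'): window [2,3] length 2 -- new best
  Position 4 ('f'): window [2,4] length 3 -- new best
  Position 5 ('f'): repeat (last at 4), move window start to 5
  Position 5 ('f'): window [5,5] length 1
  Position 6 ('d'): window [5,6] length 2
  Position 7 ('h'): window [5,7] length 3
  Position 8 ('f'): repeat (last at 5), move window start to 6
  Position 8 ('f'): window [6,8] length 3
  Position 9 ('a'): window [6,9] length 4 -- new best
  Position 10 ('h'): repeat (last at 7), move window start to 8
  Position 10 ('h'): window [8,10] length 3
Longest substring with no repeats: "dhfa" with length 4

4


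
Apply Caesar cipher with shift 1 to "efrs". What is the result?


Caesar cipher: shift "efrs" by 1
  'e' (pos 4) + 1 = pos 5 = 'f'
  'f' (pos 5) + 1 = pos 6 = 'g'
  'r' (pos 17) + 1 = pos 18 = 's'
  's' (pos 18) + 1 = pos 19 = 't'
Result: fgst

fgst


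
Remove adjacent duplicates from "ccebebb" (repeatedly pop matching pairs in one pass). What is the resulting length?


Input: ccebebb
Stack-based adjacent duplicate removal:
  Read 'c': push. Stack: c
  Read 'c': matches stack top 'c' => pop. Stack: (empty)
  Read 'e': push. Stack: e
  Read 'b': push. Stack: eb
  Read 'e': push. Stack: ebe
  Read 'b': push. Stack: ebeb
  Read 'b': matches stack top 'b' => pop. Stack: ebe
Final stack: "ebe" (length 3)

3


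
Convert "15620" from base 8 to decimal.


Input: "15620" in base 8
Positional expansion:
  Digit '1' (value 1) x 8^4 = 4096
  Digit '5' (value 5) x 8^3 = 2560
  Digit '6' (value 6) x 8^2 = 384
  Digit '2' (value 2) x 8^1 = 16
  Digit '0' (value 0) x 8^0 = 0
Sum = 7056

7056


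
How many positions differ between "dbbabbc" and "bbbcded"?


Comparing "dbbabbc" and "bbbcded" position by position:
  Position 0: 'd' vs 'b' => DIFFER
  Position 1: 'b' vs 'b' => same
  Position 2: 'b' vs 'b' => same
  Position 3: 'a' vs 'c' => DIFFER
  Position 4: 'b' vs 'd' => DIFFER
  Position 5: 'b' vs 'e' => DIFFER
  Position 6: 'c' vs 'd' => DIFFER
Positions that differ: 5

5


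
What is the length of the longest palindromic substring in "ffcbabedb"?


Input: "ffcbabedb"
Checking substrings for palindromes:
  [3:6] "bab" (len 3) => palindrome
  [0:2] "ff" (len 2) => palindrome
Longest palindromic substring: "bab" with length 3

3


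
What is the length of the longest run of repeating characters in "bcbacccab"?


Input: "bcbacccab"
Scanning for longest run:
  Position 1 ('c'): new char, reset run to 1
  Position 2 ('b'): new char, reset run to 1
  Position 3 ('a'): new char, reset run to 1
  Position 4 ('c'): new char, reset run to 1
  Position 5 ('c'): continues run of 'c', length=2
  Position 6 ('c'): continues run of 'c', length=3
  Position 7 ('a'): new char, reset run to 1
  Position 8 ('b'): new char, reset run to 1
Longest run: 'c' with length 3

3


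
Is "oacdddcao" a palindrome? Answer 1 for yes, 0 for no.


Input: oacdddcao
Reversed: oacdddcao
  Compare pos 0 ('o') with pos 8 ('o'): match
  Compare pos 1 ('a') with pos 7 ('a'): match
  Compare pos 2 ('c') with pos 6 ('c'): match
  Compare pos 3 ('d') with pos 5 ('d'): match
Result: palindrome

1


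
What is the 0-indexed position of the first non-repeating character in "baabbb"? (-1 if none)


Input: baabbb
Character frequencies:
  'a': 2
  'b': 4
Scanning left to right for freq == 1:
  Position 0 ('b'): freq=4, skip
  Position 1 ('a'): freq=2, skip
  Position 2 ('a'): freq=2, skip
  Position 3 ('b'): freq=4, skip
  Position 4 ('b'): freq=4, skip
  Position 5 ('b'): freq=4, skip
  No unique character found => answer = -1

-1


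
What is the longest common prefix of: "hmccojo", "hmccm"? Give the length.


Words: hmccojo, hmccm
  Position 0: all 'h' => match
  Position 1: all 'm' => match
  Position 2: all 'c' => match
  Position 3: all 'c' => match
  Position 4: ('o', 'm') => mismatch, stop
LCP = "hmcc" (length 4)

4


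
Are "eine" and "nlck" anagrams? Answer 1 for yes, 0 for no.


Strings: "eine", "nlck"
Sorted first:  eein
Sorted second: ckln
Differ at position 0: 'e' vs 'c' => not anagrams

0


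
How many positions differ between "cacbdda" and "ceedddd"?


Comparing "cacbdda" and "ceedddd" position by position:
  Position 0: 'c' vs 'c' => same
  Position 1: 'a' vs 'e' => DIFFER
  Position 2: 'c' vs 'e' => DIFFER
  Position 3: 'b' vs 'd' => DIFFER
  Position 4: 'd' vs 'd' => same
  Position 5: 'd' vs 'd' => same
  Position 6: 'a' vs 'd' => DIFFER
Positions that differ: 4

4


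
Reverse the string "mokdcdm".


Input: mokdcdm
Reading characters right to left:
  Position 6: 'm'
  Position 5: 'd'
  Position 4: 'c'
  Position 3: 'd'
  Position 2: 'k'
  Position 1: 'o'
  Position 0: 'm'
Reversed: mdcdkom

mdcdkom


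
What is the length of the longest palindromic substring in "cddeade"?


Input: "cddeade"
Checking substrings for palindromes:
  [1:3] "dd" (len 2) => palindrome
Longest palindromic substring: "dd" with length 2

2


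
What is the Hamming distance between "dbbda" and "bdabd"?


Comparing "dbbda" and "bdabd" position by position:
  Position 0: 'd' vs 'b' => differ
  Position 1: 'b' vs 'd' => differ
  Position 2: 'b' vs 'a' => differ
  Position 3: 'd' vs 'b' => differ
  Position 4: 'a' vs 'd' => differ
Total differences (Hamming distance): 5

5


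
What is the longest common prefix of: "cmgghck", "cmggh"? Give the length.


Words: cmgghck, cmggh
  Position 0: all 'c' => match
  Position 1: all 'm' => match
  Position 2: all 'g' => match
  Position 3: all 'g' => match
  Position 4: all 'h' => match
LCP = "cmggh" (length 5)

5


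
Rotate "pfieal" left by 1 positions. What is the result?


Input: "pfieal", rotate left by 1
First 1 characters: "p"
Remaining characters: "fieal"
Concatenate remaining + first: "fieal" + "p" = "fiealp"

fiealp


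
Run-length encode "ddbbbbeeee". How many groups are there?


Input: ddbbbbeeee
Scanning for consecutive runs:
  Group 1: 'd' x 2 (positions 0-1)
  Group 2: 'b' x 4 (positions 2-5)
  Group 3: 'e' x 4 (positions 6-9)
Total groups: 3

3


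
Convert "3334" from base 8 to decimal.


Input: "3334" in base 8
Positional expansion:
  Digit '3' (value 3) x 8^3 = 1536
  Digit '3' (value 3) x 8^2 = 192
  Digit '3' (value 3) x 8^1 = 24
  Digit '4' (value 4) x 8^0 = 4
Sum = 1756

1756


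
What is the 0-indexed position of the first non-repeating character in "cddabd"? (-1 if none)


Input: cddabd
Character frequencies:
  'a': 1
  'b': 1
  'c': 1
  'd': 3
Scanning left to right for freq == 1:
  Position 0 ('c'): unique! => answer = 0

0


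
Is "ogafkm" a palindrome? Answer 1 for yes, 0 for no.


Input: ogafkm
Reversed: mkfago
  Compare pos 0 ('o') with pos 5 ('m'): MISMATCH
  Compare pos 1 ('g') with pos 4 ('k'): MISMATCH
  Compare pos 2 ('a') with pos 3 ('f'): MISMATCH
Result: not a palindrome

0


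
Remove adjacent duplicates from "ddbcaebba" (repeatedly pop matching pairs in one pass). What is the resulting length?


Input: ddbcaebba
Stack-based adjacent duplicate removal:
  Read 'd': push. Stack: d
  Read 'd': matches stack top 'd' => pop. Stack: (empty)
  Read 'b': push. Stack: b
  Read 'c': push. Stack: bc
  Read 'a': push. Stack: bca
  Read 'e': push. Stack: bcae
  Read 'b': push. Stack: bcaeb
  Read 'b': matches stack top 'b' => pop. Stack: bcae
  Read 'a': push. Stack: bcaea
Final stack: "bcaea" (length 5)

5


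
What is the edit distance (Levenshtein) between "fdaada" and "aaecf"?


Computing edit distance: "fdaada" -> "aaecf"
DP table:
           a    a    e    c    f
      0    1    2    3    4    5
  f   1    1    2    3    4    4
  d   2    2    2    3    4    5
  a   3    2    2    3    4    5
  a   4    3    2    3    4    5
  d   5    4    3    3    4    5
  a   6    5    4    4    4    5
Edit distance = dp[6][5] = 5

5


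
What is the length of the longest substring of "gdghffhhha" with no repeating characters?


Input: "gdghffhhha"
Sliding window (track last position of each char):
  Position 0 ('g'): window [0,0] length 1 -- new best
  Position 1 ('d'): window [0,1] length 2 -- new best
  Position 2 ('g'): repeat (last at 0), move window start to 1
  Position 2 ('g'): window [1,2] length 2
  Position 3 ('h'): window [1,3] length 3 -- new best
  Position 4 ('f'): window [1,4] length 4 -- new best
  Position 5 ('f'): repeat (last at 4), move window start to 5
  Position 5 ('f'): window [5,5] length 1
  Position 6 ('h'): window [5,6] length 2
  Position 7 ('h'): repeat (last at 6), move window start to 7
  Position 7 ('h'): window [7,7] length 1
  Position 8 ('h'): repeat (last at 7), move window start to 8
  Position 8 ('h'): window [8,8] length 1
  Position 9 ('a'): window [8,9] length 2
Longest substring with no repeats: "dghf" with length 4

4


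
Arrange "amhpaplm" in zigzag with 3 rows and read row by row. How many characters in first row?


Zigzag "amhpaplm" into 3 rows:
Placing characters:
  'a' => row 0
  'm' => row 1
  'h' => row 2
  'p' => row 1
  'a' => row 0
  'p' => row 1
  'l' => row 2
  'm' => row 1
Rows:
  Row 0: "aa"
  Row 1: "mppm"
  Row 2: "hl"
First row length: 2

2


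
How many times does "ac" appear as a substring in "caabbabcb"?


Searching for "ac" in "caabbabcb"
Scanning each position:
  Position 0: "ca" => no
  Position 1: "aa" => no
  Position 2: "ab" => no
  Position 3: "bb" => no
  Position 4: "ba" => no
  Position 5: "ab" => no
  Position 6: "bc" => no
  Position 7: "cb" => no
Total occurrences: 0

0


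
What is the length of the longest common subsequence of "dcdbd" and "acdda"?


LCS of "dcdbd" and "acdda"
DP table:
           a    c    d    d    a
      0    0    0    0    0    0
  d   0    0    0    1    1    1
  c   0    0    1    1    1    1
  d   0    0    1    2    2    2
  b   0    0    1    2    2    2
  d   0    0    1    2    3    3
LCS length = dp[5][5] = 3

3


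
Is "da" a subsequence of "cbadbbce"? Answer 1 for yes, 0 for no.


Check if "da" is a subsequence of "cbadbbce"
Greedy scan:
  Position 0 ('c'): no match needed
  Position 1 ('b'): no match needed
  Position 2 ('a'): no match needed
  Position 3 ('d'): matches sub[0] = 'd'
  Position 4 ('b'): no match needed
  Position 5 ('b'): no match needed
  Position 6 ('c'): no match needed
  Position 7 ('e'): no match needed
Only matched 1/2 characters => not a subsequence

0


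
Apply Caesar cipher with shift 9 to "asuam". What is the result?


Caesar cipher: shift "asuam" by 9
  'a' (pos 0) + 9 = pos 9 = 'j'
  's' (pos 18) + 9 = pos 1 = 'b'
  'u' (pos 20) + 9 = pos 3 = 'd'
  'a' (pos 0) + 9 = pos 9 = 'j'
  'm' (pos 12) + 9 = pos 21 = 'v'
Result: jbdjv

jbdjv


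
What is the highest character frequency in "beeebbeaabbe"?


Input: beeebbeaabbe
Character counts:
  'a': 2
  'b': 5
  'e': 5
Maximum frequency: 5

5


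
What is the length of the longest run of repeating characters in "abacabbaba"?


Input: "abacabbaba"
Scanning for longest run:
  Position 1 ('b'): new char, reset run to 1
  Position 2 ('a'): new char, reset run to 1
  Position 3 ('c'): new char, reset run to 1
  Position 4 ('a'): new char, reset run to 1
  Position 5 ('b'): new char, reset run to 1
  Position 6 ('b'): continues run of 'b', length=2
  Position 7 ('a'): new char, reset run to 1
  Position 8 ('b'): new char, reset run to 1
  Position 9 ('a'): new char, reset run to 1
Longest run: 'b' with length 2

2


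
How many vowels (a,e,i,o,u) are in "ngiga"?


Input: ngiga
Checking each character:
  'n' at position 0: consonant
  'g' at position 1: consonant
  'i' at position 2: vowel (running total: 1)
  'g' at position 3: consonant
  'a' at position 4: vowel (running total: 2)
Total vowels: 2

2


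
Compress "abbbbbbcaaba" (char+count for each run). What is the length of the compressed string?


Input: abbbbbbcaaba
Runs:
  'a' x 1 => "a1"
  'b' x 6 => "b6"
  'c' x 1 => "c1"
  'a' x 2 => "a2"
  'b' x 1 => "b1"
  'a' x 1 => "a1"
Compressed: "a1b6c1a2b1a1"
Compressed length: 12

12


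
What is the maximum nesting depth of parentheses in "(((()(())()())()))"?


Input: "(((()(())()())()))"
Tracking depth:
  Position 0 '(': depth becomes 1
  Position 1 '(': depth becomes 2
  Position 2 '(': depth becomes 3
  Position 3 '(': depth becomes 4
  Position 4 ')': depth becomes 3
  Position 5 '(': depth becomes 4
  Position 6 '(': depth becomes 5
  Position 7 ')': depth becomes 4
  Position 8 ')': depth becomes 3
  Position 9 '(': depth becomes 4
  Position 10 ')': depth becomes 3
  Position 11 '(': depth becomes 4
  Position 12 ')': depth becomes 3
  Position 13 ')': depth becomes 2
  Position 14 '(': depth becomes 3
  Position 15 ')': depth becomes 2
  Position 16 ')': depth becomes 1
  Position 17 ')': depth becomes 0
Maximum depth reached: 5

5


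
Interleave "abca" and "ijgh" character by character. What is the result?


Interleaving "abca" and "ijgh":
  Position 0: 'a' from first, 'i' from second => "ai"
  Position 1: 'b' from first, 'j' from second => "bj"
  Position 2: 'c' from first, 'g' from second => "cg"
  Position 3: 'a' from first, 'h' from second => "ah"
Result: aibjcgah

aibjcgah


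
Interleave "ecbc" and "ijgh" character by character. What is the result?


Interleaving "ecbc" and "ijgh":
  Position 0: 'e' from first, 'i' from second => "ei"
  Position 1: 'c' from first, 'j' from second => "cj"
  Position 2: 'b' from first, 'g' from second => "bg"
  Position 3: 'c' from first, 'h' from second => "ch"
Result: eicjbgch

eicjbgch


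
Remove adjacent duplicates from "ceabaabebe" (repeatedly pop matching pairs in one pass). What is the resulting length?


Input: ceabaabebe
Stack-based adjacent duplicate removal:
  Read 'c': push. Stack: c
  Read 'e': push. Stack: ce
  Read 'a': push. Stack: cea
  Read 'b': push. Stack: ceab
  Read 'a': push. Stack: ceaba
  Read 'a': matches stack top 'a' => pop. Stack: ceab
  Read 'b': matches stack top 'b' => pop. Stack: cea
  Read 'e': push. Stack: ceae
  Read 'b': push. Stack: ceaeb
  Read 'e': push. Stack: ceaebe
Final stack: "ceaebe" (length 6)

6


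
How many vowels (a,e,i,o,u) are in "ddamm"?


Input: ddamm
Checking each character:
  'd' at position 0: consonant
  'd' at position 1: consonant
  'a' at position 2: vowel (running total: 1)
  'm' at position 3: consonant
  'm' at position 4: consonant
Total vowels: 1

1


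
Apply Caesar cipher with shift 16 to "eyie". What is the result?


Caesar cipher: shift "eyie" by 16
  'e' (pos 4) + 16 = pos 20 = 'u'
  'y' (pos 24) + 16 = pos 14 = 'o'
  'i' (pos 8) + 16 = pos 24 = 'y'
  'e' (pos 4) + 16 = pos 20 = 'u'
Result: uoyu

uoyu


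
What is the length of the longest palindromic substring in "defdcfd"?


Input: "defdcfd"
Checking substrings for palindromes:
  No multi-char palindromic substrings found
Longest palindromic substring: "d" with length 1

1


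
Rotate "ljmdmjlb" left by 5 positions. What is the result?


Input: "ljmdmjlb", rotate left by 5
First 5 characters: "ljmdm"
Remaining characters: "jlb"
Concatenate remaining + first: "jlb" + "ljmdm" = "jlbljmdm"

jlbljmdm


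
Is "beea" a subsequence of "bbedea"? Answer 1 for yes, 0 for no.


Check if "beea" is a subsequence of "bbedea"
Greedy scan:
  Position 0 ('b'): matches sub[0] = 'b'
  Position 1 ('b'): no match needed
  Position 2 ('e'): matches sub[1] = 'e'
  Position 3 ('d'): no match needed
  Position 4 ('e'): matches sub[2] = 'e'
  Position 5 ('a'): matches sub[3] = 'a'
All 4 characters matched => is a subsequence

1
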